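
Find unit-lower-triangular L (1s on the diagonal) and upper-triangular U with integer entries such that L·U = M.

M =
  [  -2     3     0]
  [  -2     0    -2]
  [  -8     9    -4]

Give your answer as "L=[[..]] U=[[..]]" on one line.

L=[[1,0,0],[1,1,0],[4,1,1]] U=[[-2,3,0],[0,-3,-2],[0,0,-2]]

  R1 -= 1·R0 → [0,-3,-2]
  R2 -= 4·R0 → [0,-3,-4]
  R2 -= 1·R1 → [0,0,-2]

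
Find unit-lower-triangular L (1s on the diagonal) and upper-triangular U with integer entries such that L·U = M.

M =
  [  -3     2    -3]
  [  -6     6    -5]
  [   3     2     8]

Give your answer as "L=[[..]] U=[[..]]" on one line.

L=[[1,0,0],[2,1,0],[-1,2,1]] U=[[-3,2,-3],[0,2,1],[0,0,3]]

  R1 -= 2·R0 → [0,2,1]
  R2 -= -1·R0 → [0,4,5]
  R2 -= 2·R1 → [0,0,3]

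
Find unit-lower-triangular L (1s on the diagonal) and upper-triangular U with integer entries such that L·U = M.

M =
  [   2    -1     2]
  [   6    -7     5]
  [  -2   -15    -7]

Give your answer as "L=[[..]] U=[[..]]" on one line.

  row1 -= 3·row0 → [0,-4,-1]
  row2 -= -1·row0 → [0,-16,-5]
  row2 -= 4·row1 → [0,0,-1]

L=[[1,0,0],[3,1,0],[-1,4,1]] U=[[2,-1,2],[0,-4,-1],[0,0,-1]]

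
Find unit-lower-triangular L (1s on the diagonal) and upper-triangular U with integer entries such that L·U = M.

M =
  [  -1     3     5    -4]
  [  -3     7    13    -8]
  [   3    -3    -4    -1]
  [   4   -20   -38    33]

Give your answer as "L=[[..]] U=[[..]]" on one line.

L=[[1,0,0,0],[3,1,0,0],[-3,-3,1,0],[-4,4,-2,1]] U=[[-1,3,5,-4],[0,-2,-2,4],[0,0,5,-1],[0,0,0,-1]]

  r1 -= 3·r0 → [0,-2,-2,4]
  r2 -= -3·r0 → [0,6,11,-13]
  r3 -= -4·r0 → [0,-8,-18,17]
  r2 -= -3·r1 → [0,0,5,-1]
  r3 -= 4·r1 → [0,0,-10,1]
  r3 -= -2·r2 → [0,0,0,-1]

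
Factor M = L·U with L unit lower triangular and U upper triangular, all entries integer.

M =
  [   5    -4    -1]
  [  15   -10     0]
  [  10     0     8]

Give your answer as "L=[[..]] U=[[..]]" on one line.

L=[[1,0,0],[3,1,0],[2,4,1]] U=[[5,-4,-1],[0,2,3],[0,0,-2]]

  R1 -= 3·R0 → [0,2,3]
  R2 -= 2·R0 → [0,8,10]
  R2 -= 4·R1 → [0,0,-2]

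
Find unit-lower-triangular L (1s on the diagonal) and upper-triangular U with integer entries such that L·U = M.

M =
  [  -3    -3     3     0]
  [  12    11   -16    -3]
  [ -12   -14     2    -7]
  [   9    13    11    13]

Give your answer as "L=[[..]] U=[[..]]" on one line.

L=[[1,0,0,0],[-4,1,0,0],[4,2,1,0],[-3,-4,-2,1]] U=[[-3,-3,3,0],[0,-1,-4,-3],[0,0,-2,-1],[0,0,0,-1]]

  row1 -= -4·row0 → [0,-1,-4,-3]
  row2 -= 4·row0 → [0,-2,-10,-7]
  row3 -= -3·row0 → [0,4,20,13]
  row2 -= 2·row1 → [0,0,-2,-1]
  row3 -= -4·row1 → [0,0,4,1]
  row3 -= -2·row2 → [0,0,0,-1]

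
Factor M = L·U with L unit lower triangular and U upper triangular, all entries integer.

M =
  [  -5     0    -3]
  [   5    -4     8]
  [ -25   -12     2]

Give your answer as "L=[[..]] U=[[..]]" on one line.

L=[[1,0,0],[-1,1,0],[5,3,1]] U=[[-5,0,-3],[0,-4,5],[0,0,2]]

  r1 -= -1·r0 → [0,-4,5]
  r2 -= 5·r0 → [0,-12,17]
  r2 -= 3·r1 → [0,0,2]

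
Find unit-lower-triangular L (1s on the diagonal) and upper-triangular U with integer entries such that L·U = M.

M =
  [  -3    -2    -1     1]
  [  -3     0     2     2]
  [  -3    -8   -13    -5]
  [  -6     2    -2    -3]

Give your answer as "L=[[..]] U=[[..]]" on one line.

L=[[1,0,0,0],[1,1,0,0],[1,-3,1,0],[2,3,3,1]] U=[[-3,-2,-1,1],[0,2,3,1],[0,0,-3,-3],[0,0,0,1]]

  row1 -= 1·row0 → [0,2,3,1]
  row2 -= 1·row0 → [0,-6,-12,-6]
  row3 -= 2·row0 → [0,6,0,-5]
  row2 -= -3·row1 → [0,0,-3,-3]
  row3 -= 3·row1 → [0,0,-9,-8]
  row3 -= 3·row2 → [0,0,0,1]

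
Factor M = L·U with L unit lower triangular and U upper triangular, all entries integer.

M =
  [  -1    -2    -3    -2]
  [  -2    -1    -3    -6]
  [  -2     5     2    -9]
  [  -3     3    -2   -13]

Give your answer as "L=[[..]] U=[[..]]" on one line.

  row1 -= 2·row0 → [0,3,3,-2]
  row2 -= 2·row0 → [0,9,8,-5]
  row3 -= 3·row0 → [0,9,7,-7]
  row2 -= 3·row1 → [0,0,-1,1]
  row3 -= 3·row1 → [0,0,-2,-1]
  row3 -= 2·row2 → [0,0,0,-3]

L=[[1,0,0,0],[2,1,0,0],[2,3,1,0],[3,3,2,1]] U=[[-1,-2,-3,-2],[0,3,3,-2],[0,0,-1,1],[0,0,0,-3]]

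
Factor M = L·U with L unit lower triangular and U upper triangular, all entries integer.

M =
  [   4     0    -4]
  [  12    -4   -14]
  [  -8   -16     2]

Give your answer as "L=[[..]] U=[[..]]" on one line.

L=[[1,0,0],[3,1,0],[-2,4,1]] U=[[4,0,-4],[0,-4,-2],[0,0,2]]

  row1 -= 3·row0 → [0,-4,-2]
  row2 -= -2·row0 → [0,-16,-6]
  row2 -= 4·row1 → [0,0,2]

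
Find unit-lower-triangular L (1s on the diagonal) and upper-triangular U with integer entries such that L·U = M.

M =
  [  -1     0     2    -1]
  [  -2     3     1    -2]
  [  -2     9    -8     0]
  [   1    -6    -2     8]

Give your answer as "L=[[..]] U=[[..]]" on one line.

L=[[1,0,0,0],[2,1,0,0],[2,3,1,0],[-1,-2,2,1]] U=[[-1,0,2,-1],[0,3,-3,0],[0,0,-3,2],[0,0,0,3]]

  r1 -= 2·r0 → [0,3,-3,0]
  r2 -= 2·r0 → [0,9,-12,2]
  r3 -= -1·r0 → [0,-6,0,7]
  r2 -= 3·r1 → [0,0,-3,2]
  r3 -= -2·r1 → [0,0,-6,7]
  r3 -= 2·r2 → [0,0,0,3]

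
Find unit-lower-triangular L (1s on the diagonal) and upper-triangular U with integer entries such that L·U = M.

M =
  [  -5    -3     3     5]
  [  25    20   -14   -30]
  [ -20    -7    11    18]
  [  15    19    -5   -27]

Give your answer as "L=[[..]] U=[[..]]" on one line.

L=[[1,0,0,0],[-5,1,0,0],[4,1,1,0],[-3,2,-1,1]] U=[[-5,-3,3,5],[0,5,1,-5],[0,0,-2,3],[0,0,0,1]]

  row1 -= -5·row0 → [0,5,1,-5]
  row2 -= 4·row0 → [0,5,-1,-2]
  row3 -= -3·row0 → [0,10,4,-12]
  row2 -= 1·row1 → [0,0,-2,3]
  row3 -= 2·row1 → [0,0,2,-2]
  row3 -= -1·row2 → [0,0,0,1]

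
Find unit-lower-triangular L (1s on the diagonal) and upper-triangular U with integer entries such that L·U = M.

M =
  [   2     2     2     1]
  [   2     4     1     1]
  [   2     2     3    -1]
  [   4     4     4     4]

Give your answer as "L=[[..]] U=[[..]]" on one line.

  r1 -= 1·r0 → [0,2,-1,0]
  r2 -= 1·r0 → [0,0,1,-2]
  r3 -= 2·r0 → [0,0,0,2]
  r2 -= 0·r1 → [0,0,1,-2]
  r3 -= 0·r1 → [0,0,0,2]
  r3 -= 0·r2 → [0,0,0,2]

L=[[1,0,0,0],[1,1,0,0],[1,0,1,0],[2,0,0,1]] U=[[2,2,2,1],[0,2,-1,0],[0,0,1,-2],[0,0,0,2]]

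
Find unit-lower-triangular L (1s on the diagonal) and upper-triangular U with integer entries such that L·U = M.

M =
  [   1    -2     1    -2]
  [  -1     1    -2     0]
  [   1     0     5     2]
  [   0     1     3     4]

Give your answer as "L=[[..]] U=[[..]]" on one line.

  r1 -= -1·r0 → [0,-1,-1,-2]
  r2 -= 1·r0 → [0,2,4,4]
  r3 -= 0·r0 → [0,1,3,4]
  r2 -= -2·r1 → [0,0,2,0]
  r3 -= -1·r1 → [0,0,2,2]
  r3 -= 1·r2 → [0,0,0,2]

L=[[1,0,0,0],[-1,1,0,0],[1,-2,1,0],[0,-1,1,1]] U=[[1,-2,1,-2],[0,-1,-1,-2],[0,0,2,0],[0,0,0,2]]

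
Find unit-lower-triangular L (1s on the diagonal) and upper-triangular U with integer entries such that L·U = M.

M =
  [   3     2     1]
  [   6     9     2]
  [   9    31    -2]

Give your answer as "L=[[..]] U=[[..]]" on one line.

L=[[1,0,0],[2,1,0],[3,5,1]] U=[[3,2,1],[0,5,0],[0,0,-5]]

  row1 -= 2·row0 → [0,5,0]
  row2 -= 3·row0 → [0,25,-5]
  row2 -= 5·row1 → [0,0,-5]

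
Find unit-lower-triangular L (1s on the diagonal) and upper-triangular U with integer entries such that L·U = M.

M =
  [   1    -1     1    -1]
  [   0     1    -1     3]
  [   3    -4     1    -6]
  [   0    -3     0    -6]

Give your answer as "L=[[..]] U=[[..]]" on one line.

  R1 -= 0·R0 → [0,1,-1,3]
  R2 -= 3·R0 → [0,-1,-2,-3]
  R3 -= 0·R0 → [0,-3,0,-6]
  R2 -= -1·R1 → [0,0,-3,0]
  R3 -= -3·R1 → [0,0,-3,3]
  R3 -= 1·R2 → [0,0,0,3]

L=[[1,0,0,0],[0,1,0,0],[3,-1,1,0],[0,-3,1,1]] U=[[1,-1,1,-1],[0,1,-1,3],[0,0,-3,0],[0,0,0,3]]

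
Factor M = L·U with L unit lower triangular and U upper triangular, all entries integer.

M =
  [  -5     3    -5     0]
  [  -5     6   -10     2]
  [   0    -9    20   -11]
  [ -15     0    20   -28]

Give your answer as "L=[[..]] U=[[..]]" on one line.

L=[[1,0,0,0],[1,1,0,0],[0,-3,1,0],[3,-3,4,1]] U=[[-5,3,-5,0],[0,3,-5,2],[0,0,5,-5],[0,0,0,-2]]

  r1 -= 1·r0 → [0,3,-5,2]
  r2 -= 0·r0 → [0,-9,20,-11]
  r3 -= 3·r0 → [0,-9,35,-28]
  r2 -= -3·r1 → [0,0,5,-5]
  r3 -= -3·r1 → [0,0,20,-22]
  r3 -= 4·r2 → [0,0,0,-2]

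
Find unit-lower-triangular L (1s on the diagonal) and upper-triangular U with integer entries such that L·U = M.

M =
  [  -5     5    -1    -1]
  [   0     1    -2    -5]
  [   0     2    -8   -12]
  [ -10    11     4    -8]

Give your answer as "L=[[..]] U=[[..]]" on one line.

  row1 -= 0·row0 → [0,1,-2,-5]
  row2 -= 0·row0 → [0,2,-8,-12]
  row3 -= 2·row0 → [0,1,6,-6]
  row2 -= 2·row1 → [0,0,-4,-2]
  row3 -= 1·row1 → [0,0,8,-1]
  row3 -= -2·row2 → [0,0,0,-5]

L=[[1,0,0,0],[0,1,0,0],[0,2,1,0],[2,1,-2,1]] U=[[-5,5,-1,-1],[0,1,-2,-5],[0,0,-4,-2],[0,0,0,-5]]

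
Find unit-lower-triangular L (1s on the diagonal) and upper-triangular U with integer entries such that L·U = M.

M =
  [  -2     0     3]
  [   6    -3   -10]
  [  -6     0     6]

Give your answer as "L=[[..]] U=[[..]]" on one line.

  r1 -= -3·r0 → [0,-3,-1]
  r2 -= 3·r0 → [0,0,-3]
  r2 -= 0·r1 → [0,0,-3]

L=[[1,0,0],[-3,1,0],[3,0,1]] U=[[-2,0,3],[0,-3,-1],[0,0,-3]]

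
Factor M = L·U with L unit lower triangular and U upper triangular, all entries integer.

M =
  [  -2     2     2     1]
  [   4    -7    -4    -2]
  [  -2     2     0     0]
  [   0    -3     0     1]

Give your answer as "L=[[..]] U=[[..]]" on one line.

L=[[1,0,0,0],[-2,1,0,0],[1,0,1,0],[0,1,0,1]] U=[[-2,2,2,1],[0,-3,0,0],[0,0,-2,-1],[0,0,0,1]]

  R1 -= -2·R0 → [0,-3,0,0]
  R2 -= 1·R0 → [0,0,-2,-1]
  R3 -= 0·R0 → [0,-3,0,1]
  R2 -= 0·R1 → [0,0,-2,-1]
  R3 -= 1·R1 → [0,0,0,1]
  R3 -= 0·R2 → [0,0,0,1]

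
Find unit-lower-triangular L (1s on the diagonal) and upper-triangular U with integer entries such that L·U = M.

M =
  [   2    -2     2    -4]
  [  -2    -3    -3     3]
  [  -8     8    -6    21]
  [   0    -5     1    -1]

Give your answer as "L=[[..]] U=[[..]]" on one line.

  row1 -= -1·row0 → [0,-5,-1,-1]
  row2 -= -4·row0 → [0,0,2,5]
  row3 -= 0·row0 → [0,-5,1,-1]
  row2 -= 0·row1 → [0,0,2,5]
  row3 -= 1·row1 → [0,0,2,0]
  row3 -= 1·row2 → [0,0,0,-5]

L=[[1,0,0,0],[-1,1,0,0],[-4,0,1,0],[0,1,1,1]] U=[[2,-2,2,-4],[0,-5,-1,-1],[0,0,2,5],[0,0,0,-5]]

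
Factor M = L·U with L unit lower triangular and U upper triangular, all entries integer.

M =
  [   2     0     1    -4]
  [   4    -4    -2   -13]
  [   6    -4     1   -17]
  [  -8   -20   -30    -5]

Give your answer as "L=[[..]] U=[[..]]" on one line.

  r1 -= 2·r0 → [0,-4,-4,-5]
  r2 -= 3·r0 → [0,-4,-2,-5]
  r3 -= -4·r0 → [0,-20,-26,-21]
  r2 -= 1·r1 → [0,0,2,0]
  r3 -= 5·r1 → [0,0,-6,4]
  r3 -= -3·r2 → [0,0,0,4]

L=[[1,0,0,0],[2,1,0,0],[3,1,1,0],[-4,5,-3,1]] U=[[2,0,1,-4],[0,-4,-4,-5],[0,0,2,0],[0,0,0,4]]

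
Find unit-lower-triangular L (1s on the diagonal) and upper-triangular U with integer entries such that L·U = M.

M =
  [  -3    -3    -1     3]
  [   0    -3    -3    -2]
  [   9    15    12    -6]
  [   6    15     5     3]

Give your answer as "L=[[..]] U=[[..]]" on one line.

  R1 -= 0·R0 → [0,-3,-3,-2]
  R2 -= -3·R0 → [0,6,9,3]
  R3 -= -2·R0 → [0,9,3,9]
  R2 -= -2·R1 → [0,0,3,-1]
  R3 -= -3·R1 → [0,0,-6,3]
  R3 -= -2·R2 → [0,0,0,1]

L=[[1,0,0,0],[0,1,0,0],[-3,-2,1,0],[-2,-3,-2,1]] U=[[-3,-3,-1,3],[0,-3,-3,-2],[0,0,3,-1],[0,0,0,1]]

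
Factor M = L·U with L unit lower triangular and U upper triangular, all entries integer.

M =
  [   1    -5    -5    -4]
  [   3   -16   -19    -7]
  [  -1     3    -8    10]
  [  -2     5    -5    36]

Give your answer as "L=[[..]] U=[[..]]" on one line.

  r1 -= 3·r0 → [0,-1,-4,5]
  r2 -= -1·r0 → [0,-2,-13,6]
  r3 -= -2·r0 → [0,-5,-15,28]
  r2 -= 2·r1 → [0,0,-5,-4]
  r3 -= 5·r1 → [0,0,5,3]
  r3 -= -1·r2 → [0,0,0,-1]

L=[[1,0,0,0],[3,1,0,0],[-1,2,1,0],[-2,5,-1,1]] U=[[1,-5,-5,-4],[0,-1,-4,5],[0,0,-5,-4],[0,0,0,-1]]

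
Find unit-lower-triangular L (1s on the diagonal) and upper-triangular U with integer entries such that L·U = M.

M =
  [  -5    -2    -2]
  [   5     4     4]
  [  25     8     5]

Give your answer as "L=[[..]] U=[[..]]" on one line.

  r1 -= -1·r0 → [0,2,2]
  r2 -= -5·r0 → [0,-2,-5]
  r2 -= -1·r1 → [0,0,-3]

L=[[1,0,0],[-1,1,0],[-5,-1,1]] U=[[-5,-2,-2],[0,2,2],[0,0,-3]]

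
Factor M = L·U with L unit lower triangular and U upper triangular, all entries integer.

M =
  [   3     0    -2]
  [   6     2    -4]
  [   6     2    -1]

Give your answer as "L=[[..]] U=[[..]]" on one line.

L=[[1,0,0],[2,1,0],[2,1,1]] U=[[3,0,-2],[0,2,0],[0,0,3]]

  row1 -= 2·row0 → [0,2,0]
  row2 -= 2·row0 → [0,2,3]
  row2 -= 1·row1 → [0,0,3]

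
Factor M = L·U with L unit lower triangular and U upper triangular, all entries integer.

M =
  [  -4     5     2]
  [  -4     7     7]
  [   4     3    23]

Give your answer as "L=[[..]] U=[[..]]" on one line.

L=[[1,0,0],[1,1,0],[-1,4,1]] U=[[-4,5,2],[0,2,5],[0,0,5]]

  row1 -= 1·row0 → [0,2,5]
  row2 -= -1·row0 → [0,8,25]
  row2 -= 4·row1 → [0,0,5]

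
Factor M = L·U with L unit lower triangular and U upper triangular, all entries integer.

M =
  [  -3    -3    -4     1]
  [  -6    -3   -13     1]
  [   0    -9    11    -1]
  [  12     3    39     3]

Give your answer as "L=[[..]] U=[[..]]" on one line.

  row1 -= 2·row0 → [0,3,-5,-1]
  row2 -= 0·row0 → [0,-9,11,-1]
  row3 -= -4·row0 → [0,-9,23,7]
  row2 -= -3·row1 → [0,0,-4,-4]
  row3 -= -3·row1 → [0,0,8,4]
  row3 -= -2·row2 → [0,0,0,-4]

L=[[1,0,0,0],[2,1,0,0],[0,-3,1,0],[-4,-3,-2,1]] U=[[-3,-3,-4,1],[0,3,-5,-1],[0,0,-4,-4],[0,0,0,-4]]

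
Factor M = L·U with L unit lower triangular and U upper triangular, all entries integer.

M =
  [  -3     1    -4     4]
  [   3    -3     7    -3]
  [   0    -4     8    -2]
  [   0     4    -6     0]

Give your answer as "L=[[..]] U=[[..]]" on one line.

  R1 -= -1·R0 → [0,-2,3,1]
  R2 -= 0·R0 → [0,-4,8,-2]
  R3 -= 0·R0 → [0,4,-6,0]
  R2 -= 2·R1 → [0,0,2,-4]
  R3 -= -2·R1 → [0,0,0,2]
  R3 -= 0·R2 → [0,0,0,2]

L=[[1,0,0,0],[-1,1,0,0],[0,2,1,0],[0,-2,0,1]] U=[[-3,1,-4,4],[0,-2,3,1],[0,0,2,-4],[0,0,0,2]]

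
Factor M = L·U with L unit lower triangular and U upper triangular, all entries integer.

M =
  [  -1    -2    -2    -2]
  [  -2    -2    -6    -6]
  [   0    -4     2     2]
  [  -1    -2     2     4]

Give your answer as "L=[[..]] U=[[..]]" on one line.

  R1 -= 2·R0 → [0,2,-2,-2]
  R2 -= 0·R0 → [0,-4,2,2]
  R3 -= 1·R0 → [0,0,4,6]
  R2 -= -2·R1 → [0,0,-2,-2]
  R3 -= 0·R1 → [0,0,4,6]
  R3 -= -2·R2 → [0,0,0,2]

L=[[1,0,0,0],[2,1,0,0],[0,-2,1,0],[1,0,-2,1]] U=[[-1,-2,-2,-2],[0,2,-2,-2],[0,0,-2,-2],[0,0,0,2]]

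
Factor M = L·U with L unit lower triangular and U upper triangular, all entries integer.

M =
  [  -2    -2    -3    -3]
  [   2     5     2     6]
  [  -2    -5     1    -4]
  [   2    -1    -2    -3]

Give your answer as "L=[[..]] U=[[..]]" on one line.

  r1 -= -1·r0 → [0,3,-1,3]
  r2 -= 1·r0 → [0,-3,4,-1]
  r3 -= -1·r0 → [0,-3,-5,-6]
  r2 -= -1·r1 → [0,0,3,2]
  r3 -= -1·r1 → [0,0,-6,-3]
  r3 -= -2·r2 → [0,0,0,1]

L=[[1,0,0,0],[-1,1,0,0],[1,-1,1,0],[-1,-1,-2,1]] U=[[-2,-2,-3,-3],[0,3,-1,3],[0,0,3,2],[0,0,0,1]]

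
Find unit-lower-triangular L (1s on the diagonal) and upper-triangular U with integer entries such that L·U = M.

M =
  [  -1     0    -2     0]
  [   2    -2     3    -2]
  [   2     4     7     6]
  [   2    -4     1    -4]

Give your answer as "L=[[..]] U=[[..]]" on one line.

L=[[1,0,0,0],[-2,1,0,0],[-2,-2,1,0],[-2,2,-1,1]] U=[[-1,0,-2,0],[0,-2,-1,-2],[0,0,1,2],[0,0,0,2]]

  R1 -= -2·R0 → [0,-2,-1,-2]
  R2 -= -2·R0 → [0,4,3,6]
  R3 -= -2·R0 → [0,-4,-3,-4]
  R2 -= -2·R1 → [0,0,1,2]
  R3 -= 2·R1 → [0,0,-1,0]
  R3 -= -1·R2 → [0,0,0,2]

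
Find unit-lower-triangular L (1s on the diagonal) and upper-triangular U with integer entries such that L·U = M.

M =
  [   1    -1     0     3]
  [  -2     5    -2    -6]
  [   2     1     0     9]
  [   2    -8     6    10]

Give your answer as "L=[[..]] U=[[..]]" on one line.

L=[[1,0,0,0],[-2,1,0,0],[2,1,1,0],[2,-2,1,1]] U=[[1,-1,0,3],[0,3,-2,0],[0,0,2,3],[0,0,0,1]]

  r1 -= -2·r0 → [0,3,-2,0]
  r2 -= 2·r0 → [0,3,0,3]
  r3 -= 2·r0 → [0,-6,6,4]
  r2 -= 1·r1 → [0,0,2,3]
  r3 -= -2·r1 → [0,0,2,4]
  r3 -= 1·r2 → [0,0,0,1]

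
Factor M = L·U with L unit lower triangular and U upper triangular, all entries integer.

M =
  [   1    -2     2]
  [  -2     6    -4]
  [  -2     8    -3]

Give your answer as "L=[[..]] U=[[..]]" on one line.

  r1 -= -2·r0 → [0,2,0]
  r2 -= -2·r0 → [0,4,1]
  r2 -= 2·r1 → [0,0,1]

L=[[1,0,0],[-2,1,0],[-2,2,1]] U=[[1,-2,2],[0,2,0],[0,0,1]]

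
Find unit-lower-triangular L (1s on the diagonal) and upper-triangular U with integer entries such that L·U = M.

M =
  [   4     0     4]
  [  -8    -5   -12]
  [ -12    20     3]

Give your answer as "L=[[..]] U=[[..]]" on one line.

  R1 -= -2·R0 → [0,-5,-4]
  R2 -= -3·R0 → [0,20,15]
  R2 -= -4·R1 → [0,0,-1]

L=[[1,0,0],[-2,1,0],[-3,-4,1]] U=[[4,0,4],[0,-5,-4],[0,0,-1]]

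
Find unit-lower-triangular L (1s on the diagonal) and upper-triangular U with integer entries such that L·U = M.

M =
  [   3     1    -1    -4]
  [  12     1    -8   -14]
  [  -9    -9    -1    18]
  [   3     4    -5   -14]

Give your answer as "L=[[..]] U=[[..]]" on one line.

L=[[1,0,0,0],[4,1,0,0],[-3,2,1,0],[1,-1,-2,1]] U=[[3,1,-1,-4],[0,-3,-4,2],[0,0,4,2],[0,0,0,-4]]

  row1 -= 4·row0 → [0,-3,-4,2]
  row2 -= -3·row0 → [0,-6,-4,6]
  row3 -= 1·row0 → [0,3,-4,-10]
  row2 -= 2·row1 → [0,0,4,2]
  row3 -= -1·row1 → [0,0,-8,-8]
  row3 -= -2·row2 → [0,0,0,-4]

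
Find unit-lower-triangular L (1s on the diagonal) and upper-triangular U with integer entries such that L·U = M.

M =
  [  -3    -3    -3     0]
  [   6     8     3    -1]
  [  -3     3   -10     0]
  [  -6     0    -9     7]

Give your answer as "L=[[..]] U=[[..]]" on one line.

L=[[1,0,0,0],[-2,1,0,0],[1,3,1,0],[2,3,3,1]] U=[[-3,-3,-3,0],[0,2,-3,-1],[0,0,2,3],[0,0,0,1]]

  R1 -= -2·R0 → [0,2,-3,-1]
  R2 -= 1·R0 → [0,6,-7,0]
  R3 -= 2·R0 → [0,6,-3,7]
  R2 -= 3·R1 → [0,0,2,3]
  R3 -= 3·R1 → [0,0,6,10]
  R3 -= 3·R2 → [0,0,0,1]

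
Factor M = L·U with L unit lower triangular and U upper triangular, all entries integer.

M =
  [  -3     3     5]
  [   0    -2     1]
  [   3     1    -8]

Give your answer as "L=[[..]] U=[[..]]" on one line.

  r1 -= 0·r0 → [0,-2,1]
  r2 -= -1·r0 → [0,4,-3]
  r2 -= -2·r1 → [0,0,-1]

L=[[1,0,0],[0,1,0],[-1,-2,1]] U=[[-3,3,5],[0,-2,1],[0,0,-1]]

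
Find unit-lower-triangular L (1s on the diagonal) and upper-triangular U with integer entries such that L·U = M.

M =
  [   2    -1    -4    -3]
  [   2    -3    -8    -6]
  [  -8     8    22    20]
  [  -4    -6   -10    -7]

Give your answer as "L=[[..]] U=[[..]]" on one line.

  r1 -= 1·r0 → [0,-2,-4,-3]
  r2 -= -4·r0 → [0,4,6,8]
  r3 -= -2·r0 → [0,-8,-18,-13]
  r2 -= -2·r1 → [0,0,-2,2]
  r3 -= 4·r1 → [0,0,-2,-1]
  r3 -= 1·r2 → [0,0,0,-3]

L=[[1,0,0,0],[1,1,0,0],[-4,-2,1,0],[-2,4,1,1]] U=[[2,-1,-4,-3],[0,-2,-4,-3],[0,0,-2,2],[0,0,0,-3]]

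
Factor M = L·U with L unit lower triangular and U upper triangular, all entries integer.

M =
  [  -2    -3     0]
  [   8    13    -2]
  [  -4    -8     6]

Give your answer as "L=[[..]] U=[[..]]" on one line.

L=[[1,0,0],[-4,1,0],[2,-2,1]] U=[[-2,-3,0],[0,1,-2],[0,0,2]]

  row1 -= -4·row0 → [0,1,-2]
  row2 -= 2·row0 → [0,-2,6]
  row2 -= -2·row1 → [0,0,2]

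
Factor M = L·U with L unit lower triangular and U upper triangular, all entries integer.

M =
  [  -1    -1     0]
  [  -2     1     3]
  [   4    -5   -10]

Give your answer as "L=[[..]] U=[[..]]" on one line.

L=[[1,0,0],[2,1,0],[-4,-3,1]] U=[[-1,-1,0],[0,3,3],[0,0,-1]]

  R1 -= 2·R0 → [0,3,3]
  R2 -= -4·R0 → [0,-9,-10]
  R2 -= -3·R1 → [0,0,-1]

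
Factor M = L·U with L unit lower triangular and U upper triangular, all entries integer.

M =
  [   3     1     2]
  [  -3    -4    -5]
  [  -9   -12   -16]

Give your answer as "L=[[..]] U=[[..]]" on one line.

  R1 -= -1·R0 → [0,-3,-3]
  R2 -= -3·R0 → [0,-9,-10]
  R2 -= 3·R1 → [0,0,-1]

L=[[1,0,0],[-1,1,0],[-3,3,1]] U=[[3,1,2],[0,-3,-3],[0,0,-1]]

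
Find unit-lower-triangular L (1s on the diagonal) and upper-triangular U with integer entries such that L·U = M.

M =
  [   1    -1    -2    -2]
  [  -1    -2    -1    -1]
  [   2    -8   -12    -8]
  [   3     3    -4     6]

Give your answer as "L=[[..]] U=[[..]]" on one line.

  r1 -= -1·r0 → [0,-3,-3,-3]
  r2 -= 2·r0 → [0,-6,-8,-4]
  r3 -= 3·r0 → [0,6,2,12]
  r2 -= 2·r1 → [0,0,-2,2]
  r3 -= -2·r1 → [0,0,-4,6]
  r3 -= 2·r2 → [0,0,0,2]

L=[[1,0,0,0],[-1,1,0,0],[2,2,1,0],[3,-2,2,1]] U=[[1,-1,-2,-2],[0,-3,-3,-3],[0,0,-2,2],[0,0,0,2]]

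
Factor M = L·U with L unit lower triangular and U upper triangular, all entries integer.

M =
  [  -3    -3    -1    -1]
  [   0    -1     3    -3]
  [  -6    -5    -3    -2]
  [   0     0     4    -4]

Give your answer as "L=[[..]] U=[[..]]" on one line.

L=[[1,0,0,0],[0,1,0,0],[2,-1,1,0],[0,0,2,1]] U=[[-3,-3,-1,-1],[0,-1,3,-3],[0,0,2,-3],[0,0,0,2]]

  r1 -= 0·r0 → [0,-1,3,-3]
  r2 -= 2·r0 → [0,1,-1,0]
  r3 -= 0·r0 → [0,0,4,-4]
  r2 -= -1·r1 → [0,0,2,-3]
  r3 -= 0·r1 → [0,0,4,-4]
  r3 -= 2·r2 → [0,0,0,2]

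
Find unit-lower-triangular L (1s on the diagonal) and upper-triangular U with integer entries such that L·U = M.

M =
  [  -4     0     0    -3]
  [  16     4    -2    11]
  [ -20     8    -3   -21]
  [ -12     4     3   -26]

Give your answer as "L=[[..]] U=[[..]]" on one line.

L=[[1,0,0,0],[-4,1,0,0],[5,2,1,0],[3,1,5,1]] U=[[-4,0,0,-3],[0,4,-2,-1],[0,0,1,-4],[0,0,0,4]]

  R1 -= -4·R0 → [0,4,-2,-1]
  R2 -= 5·R0 → [0,8,-3,-6]
  R3 -= 3·R0 → [0,4,3,-17]
  R2 -= 2·R1 → [0,0,1,-4]
  R3 -= 1·R1 → [0,0,5,-16]
  R3 -= 5·R2 → [0,0,0,4]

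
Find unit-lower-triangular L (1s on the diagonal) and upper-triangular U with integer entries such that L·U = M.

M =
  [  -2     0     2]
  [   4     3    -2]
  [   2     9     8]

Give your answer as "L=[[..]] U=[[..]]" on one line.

L=[[1,0,0],[-2,1,0],[-1,3,1]] U=[[-2,0,2],[0,3,2],[0,0,4]]

  r1 -= -2·r0 → [0,3,2]
  r2 -= -1·r0 → [0,9,10]
  r2 -= 3·r1 → [0,0,4]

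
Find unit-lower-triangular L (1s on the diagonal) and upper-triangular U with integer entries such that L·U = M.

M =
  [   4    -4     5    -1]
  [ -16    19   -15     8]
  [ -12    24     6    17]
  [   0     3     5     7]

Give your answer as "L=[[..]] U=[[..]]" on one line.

  row1 -= -4·row0 → [0,3,5,4]
  row2 -= -3·row0 → [0,12,21,14]
  row3 -= 0·row0 → [0,3,5,7]
  row2 -= 4·row1 → [0,0,1,-2]
  row3 -= 1·row1 → [0,0,0,3]
  row3 -= 0·row2 → [0,0,0,3]

L=[[1,0,0,0],[-4,1,0,0],[-3,4,1,0],[0,1,0,1]] U=[[4,-4,5,-1],[0,3,5,4],[0,0,1,-2],[0,0,0,3]]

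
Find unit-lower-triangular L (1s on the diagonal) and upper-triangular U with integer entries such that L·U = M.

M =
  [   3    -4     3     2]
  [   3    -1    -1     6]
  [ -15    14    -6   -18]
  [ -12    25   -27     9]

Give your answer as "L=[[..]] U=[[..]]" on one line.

  R1 -= 1·R0 → [0,3,-4,4]
  R2 -= -5·R0 → [0,-6,9,-8]
  R3 -= -4·R0 → [0,9,-15,17]
  R2 -= -2·R1 → [0,0,1,0]
  R3 -= 3·R1 → [0,0,-3,5]
  R3 -= -3·R2 → [0,0,0,5]

L=[[1,0,0,0],[1,1,0,0],[-5,-2,1,0],[-4,3,-3,1]] U=[[3,-4,3,2],[0,3,-4,4],[0,0,1,0],[0,0,0,5]]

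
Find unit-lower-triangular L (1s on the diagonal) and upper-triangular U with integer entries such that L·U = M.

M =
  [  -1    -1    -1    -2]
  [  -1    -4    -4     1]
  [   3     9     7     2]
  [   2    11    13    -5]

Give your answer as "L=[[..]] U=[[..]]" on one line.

  r1 -= 1·r0 → [0,-3,-3,3]
  r2 -= -3·r0 → [0,6,4,-4]
  r3 -= -2·r0 → [0,9,11,-9]
  r2 -= -2·r1 → [0,0,-2,2]
  r3 -= -3·r1 → [0,0,2,0]
  r3 -= -1·r2 → [0,0,0,2]

L=[[1,0,0,0],[1,1,0,0],[-3,-2,1,0],[-2,-3,-1,1]] U=[[-1,-1,-1,-2],[0,-3,-3,3],[0,0,-2,2],[0,0,0,2]]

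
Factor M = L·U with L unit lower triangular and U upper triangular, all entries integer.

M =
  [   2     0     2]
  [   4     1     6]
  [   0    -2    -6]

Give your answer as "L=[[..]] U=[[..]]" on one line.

  row1 -= 2·row0 → [0,1,2]
  row2 -= 0·row0 → [0,-2,-6]
  row2 -= -2·row1 → [0,0,-2]

L=[[1,0,0],[2,1,0],[0,-2,1]] U=[[2,0,2],[0,1,2],[0,0,-2]]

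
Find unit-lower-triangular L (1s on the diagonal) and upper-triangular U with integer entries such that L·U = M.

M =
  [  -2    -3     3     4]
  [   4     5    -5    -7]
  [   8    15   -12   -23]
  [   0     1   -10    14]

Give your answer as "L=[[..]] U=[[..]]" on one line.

  R1 -= -2·R0 → [0,-1,1,1]
  R2 -= -4·R0 → [0,3,0,-7]
  R3 -= 0·R0 → [0,1,-10,14]
  R2 -= -3·R1 → [0,0,3,-4]
  R3 -= -1·R1 → [0,0,-9,15]
  R3 -= -3·R2 → [0,0,0,3]

L=[[1,0,0,0],[-2,1,0,0],[-4,-3,1,0],[0,-1,-3,1]] U=[[-2,-3,3,4],[0,-1,1,1],[0,0,3,-4],[0,0,0,3]]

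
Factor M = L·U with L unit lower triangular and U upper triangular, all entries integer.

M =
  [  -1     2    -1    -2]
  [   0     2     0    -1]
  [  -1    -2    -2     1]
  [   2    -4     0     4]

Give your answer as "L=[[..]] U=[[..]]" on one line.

L=[[1,0,0,0],[0,1,0,0],[1,-2,1,0],[-2,0,2,1]] U=[[-1,2,-1,-2],[0,2,0,-1],[0,0,-1,1],[0,0,0,-2]]

  R1 -= 0·R0 → [0,2,0,-1]
  R2 -= 1·R0 → [0,-4,-1,3]
  R3 -= -2·R0 → [0,0,-2,0]
  R2 -= -2·R1 → [0,0,-1,1]
  R3 -= 0·R1 → [0,0,-2,0]
  R3 -= 2·R2 → [0,0,0,-2]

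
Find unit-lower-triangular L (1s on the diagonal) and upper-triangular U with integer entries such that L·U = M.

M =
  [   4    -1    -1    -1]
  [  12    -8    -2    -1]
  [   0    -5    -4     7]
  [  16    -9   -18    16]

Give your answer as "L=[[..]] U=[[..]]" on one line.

L=[[1,0,0,0],[3,1,0,0],[0,1,1,0],[4,1,3,1]] U=[[4,-1,-1,-1],[0,-5,1,2],[0,0,-5,5],[0,0,0,3]]

  r1 -= 3·r0 → [0,-5,1,2]
  r2 -= 0·r0 → [0,-5,-4,7]
  r3 -= 4·r0 → [0,-5,-14,20]
  r2 -= 1·r1 → [0,0,-5,5]
  r3 -= 1·r1 → [0,0,-15,18]
  r3 -= 3·r2 → [0,0,0,3]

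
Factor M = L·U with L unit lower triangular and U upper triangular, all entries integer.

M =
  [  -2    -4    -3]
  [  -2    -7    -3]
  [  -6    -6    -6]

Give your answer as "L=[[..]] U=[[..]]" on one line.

L=[[1,0,0],[1,1,0],[3,-2,1]] U=[[-2,-4,-3],[0,-3,0],[0,0,3]]

  r1 -= 1·r0 → [0,-3,0]
  r2 -= 3·r0 → [0,6,3]
  r2 -= -2·r1 → [0,0,3]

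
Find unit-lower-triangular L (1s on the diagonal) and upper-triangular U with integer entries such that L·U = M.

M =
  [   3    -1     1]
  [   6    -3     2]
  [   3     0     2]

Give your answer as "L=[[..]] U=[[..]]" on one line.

L=[[1,0,0],[2,1,0],[1,-1,1]] U=[[3,-1,1],[0,-1,0],[0,0,1]]

  r1 -= 2·r0 → [0,-1,0]
  r2 -= 1·r0 → [0,1,1]
  r2 -= -1·r1 → [0,0,1]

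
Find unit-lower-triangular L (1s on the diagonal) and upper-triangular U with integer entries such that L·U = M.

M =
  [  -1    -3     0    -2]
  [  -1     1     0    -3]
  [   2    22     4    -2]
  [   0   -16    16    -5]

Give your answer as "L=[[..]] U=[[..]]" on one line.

L=[[1,0,0,0],[1,1,0,0],[-2,4,1,0],[0,-4,4,1]] U=[[-1,-3,0,-2],[0,4,0,-1],[0,0,4,-2],[0,0,0,-1]]

  row1 -= 1·row0 → [0,4,0,-1]
  row2 -= -2·row0 → [0,16,4,-6]
  row3 -= 0·row0 → [0,-16,16,-5]
  row2 -= 4·row1 → [0,0,4,-2]
  row3 -= -4·row1 → [0,0,16,-9]
  row3 -= 4·row2 → [0,0,0,-1]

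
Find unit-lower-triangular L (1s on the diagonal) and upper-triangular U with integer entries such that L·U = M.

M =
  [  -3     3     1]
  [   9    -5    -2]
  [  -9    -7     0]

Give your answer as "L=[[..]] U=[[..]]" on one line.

  r1 -= -3·r0 → [0,4,1]
  r2 -= 3·r0 → [0,-16,-3]
  r2 -= -4·r1 → [0,0,1]

L=[[1,0,0],[-3,1,0],[3,-4,1]] U=[[-3,3,1],[0,4,1],[0,0,1]]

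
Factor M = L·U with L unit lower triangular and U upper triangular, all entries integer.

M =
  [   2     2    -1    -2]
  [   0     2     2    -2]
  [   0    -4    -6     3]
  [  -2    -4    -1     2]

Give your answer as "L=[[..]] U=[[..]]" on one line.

  R1 -= 0·R0 → [0,2,2,-2]
  R2 -= 0·R0 → [0,-4,-6,3]
  R3 -= -1·R0 → [0,-2,-2,0]
  R2 -= -2·R1 → [0,0,-2,-1]
  R3 -= -1·R1 → [0,0,0,-2]
  R3 -= 0·R2 → [0,0,0,-2]

L=[[1,0,0,0],[0,1,0,0],[0,-2,1,0],[-1,-1,0,1]] U=[[2,2,-1,-2],[0,2,2,-2],[0,0,-2,-1],[0,0,0,-2]]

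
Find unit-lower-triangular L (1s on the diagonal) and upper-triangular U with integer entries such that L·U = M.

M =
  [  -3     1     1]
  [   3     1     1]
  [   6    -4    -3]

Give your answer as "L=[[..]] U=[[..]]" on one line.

L=[[1,0,0],[-1,1,0],[-2,-1,1]] U=[[-3,1,1],[0,2,2],[0,0,1]]

  row1 -= -1·row0 → [0,2,2]
  row2 -= -2·row0 → [0,-2,-1]
  row2 -= -1·row1 → [0,0,1]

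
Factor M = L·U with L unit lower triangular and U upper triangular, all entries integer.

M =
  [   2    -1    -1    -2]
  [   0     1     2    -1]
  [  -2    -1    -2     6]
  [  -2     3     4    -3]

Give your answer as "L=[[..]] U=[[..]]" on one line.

  row1 -= 0·row0 → [0,1,2,-1]
  row2 -= -1·row0 → [0,-2,-3,4]
  row3 -= -1·row0 → [0,2,3,-5]
  row2 -= -2·row1 → [0,0,1,2]
  row3 -= 2·row1 → [0,0,-1,-3]
  row3 -= -1·row2 → [0,0,0,-1]

L=[[1,0,0,0],[0,1,0,0],[-1,-2,1,0],[-1,2,-1,1]] U=[[2,-1,-1,-2],[0,1,2,-1],[0,0,1,2],[0,0,0,-1]]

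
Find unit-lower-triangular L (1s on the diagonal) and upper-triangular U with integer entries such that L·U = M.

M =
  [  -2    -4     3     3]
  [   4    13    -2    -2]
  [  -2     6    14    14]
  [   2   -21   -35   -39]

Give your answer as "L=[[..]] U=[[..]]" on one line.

L=[[1,0,0,0],[-2,1,0,0],[1,2,1,0],[-1,-5,-4,1]] U=[[-2,-4,3,3],[0,5,4,4],[0,0,3,3],[0,0,0,-4]]

  row1 -= -2·row0 → [0,5,4,4]
  row2 -= 1·row0 → [0,10,11,11]
  row3 -= -1·row0 → [0,-25,-32,-36]
  row2 -= 2·row1 → [0,0,3,3]
  row3 -= -5·row1 → [0,0,-12,-16]
  row3 -= -4·row2 → [0,0,0,-4]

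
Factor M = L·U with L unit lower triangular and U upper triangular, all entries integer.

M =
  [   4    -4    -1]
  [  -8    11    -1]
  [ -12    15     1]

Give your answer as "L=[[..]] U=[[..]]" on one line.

L=[[1,0,0],[-2,1,0],[-3,1,1]] U=[[4,-4,-1],[0,3,-3],[0,0,1]]

  R1 -= -2·R0 → [0,3,-3]
  R2 -= -3·R0 → [0,3,-2]
  R2 -= 1·R1 → [0,0,1]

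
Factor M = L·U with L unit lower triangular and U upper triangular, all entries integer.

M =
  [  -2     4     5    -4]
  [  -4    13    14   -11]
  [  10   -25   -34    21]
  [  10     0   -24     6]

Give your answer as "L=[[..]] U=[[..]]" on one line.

L=[[1,0,0,0],[2,1,0,0],[-5,-1,1,0],[-5,4,3,1]] U=[[-2,4,5,-4],[0,5,4,-3],[0,0,-5,-2],[0,0,0,4]]

  row1 -= 2·row0 → [0,5,4,-3]
  row2 -= -5·row0 → [0,-5,-9,1]
  row3 -= -5·row0 → [0,20,1,-14]
  row2 -= -1·row1 → [0,0,-5,-2]
  row3 -= 4·row1 → [0,0,-15,-2]
  row3 -= 3·row2 → [0,0,0,4]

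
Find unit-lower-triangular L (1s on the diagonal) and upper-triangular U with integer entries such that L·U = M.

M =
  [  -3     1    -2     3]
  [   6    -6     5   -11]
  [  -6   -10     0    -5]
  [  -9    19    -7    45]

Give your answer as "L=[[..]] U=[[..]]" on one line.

  row1 -= -2·row0 → [0,-4,1,-5]
  row2 -= 2·row0 → [0,-12,4,-11]
  row3 -= 3·row0 → [0,16,-1,36]
  row2 -= 3·row1 → [0,0,1,4]
  row3 -= -4·row1 → [0,0,3,16]
  row3 -= 3·row2 → [0,0,0,4]

L=[[1,0,0,0],[-2,1,0,0],[2,3,1,0],[3,-4,3,1]] U=[[-3,1,-2,3],[0,-4,1,-5],[0,0,1,4],[0,0,0,4]]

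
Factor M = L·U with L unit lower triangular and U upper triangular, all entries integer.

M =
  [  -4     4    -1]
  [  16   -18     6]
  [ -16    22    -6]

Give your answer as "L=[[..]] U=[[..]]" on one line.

  row1 -= -4·row0 → [0,-2,2]
  row2 -= 4·row0 → [0,6,-2]
  row2 -= -3·row1 → [0,0,4]

L=[[1,0,0],[-4,1,0],[4,-3,1]] U=[[-4,4,-1],[0,-2,2],[0,0,4]]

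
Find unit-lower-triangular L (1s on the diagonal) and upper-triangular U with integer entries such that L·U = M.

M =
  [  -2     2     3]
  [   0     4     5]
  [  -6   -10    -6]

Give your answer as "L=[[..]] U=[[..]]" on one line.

L=[[1,0,0],[0,1,0],[3,-4,1]] U=[[-2,2,3],[0,4,5],[0,0,5]]

  row1 -= 0·row0 → [0,4,5]
  row2 -= 3·row0 → [0,-16,-15]
  row2 -= -4·row1 → [0,0,5]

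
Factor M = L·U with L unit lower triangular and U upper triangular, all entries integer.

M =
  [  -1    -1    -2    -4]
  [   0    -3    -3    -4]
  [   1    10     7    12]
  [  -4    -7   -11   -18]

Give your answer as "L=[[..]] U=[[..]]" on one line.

L=[[1,0,0,0],[0,1,0,0],[-1,-3,1,0],[4,1,0,1]] U=[[-1,-1,-2,-4],[0,-3,-3,-4],[0,0,-4,-4],[0,0,0,2]]

  R1 -= 0·R0 → [0,-3,-3,-4]
  R2 -= -1·R0 → [0,9,5,8]
  R3 -= 4·R0 → [0,-3,-3,-2]
  R2 -= -3·R1 → [0,0,-4,-4]
  R3 -= 1·R1 → [0,0,0,2]
  R3 -= 0·R2 → [0,0,0,2]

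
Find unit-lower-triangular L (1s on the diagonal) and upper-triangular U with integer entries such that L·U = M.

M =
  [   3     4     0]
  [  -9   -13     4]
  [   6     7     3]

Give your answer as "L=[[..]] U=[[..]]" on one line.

  row1 -= -3·row0 → [0,-1,4]
  row2 -= 2·row0 → [0,-1,3]
  row2 -= 1·row1 → [0,0,-1]

L=[[1,0,0],[-3,1,0],[2,1,1]] U=[[3,4,0],[0,-1,4],[0,0,-1]]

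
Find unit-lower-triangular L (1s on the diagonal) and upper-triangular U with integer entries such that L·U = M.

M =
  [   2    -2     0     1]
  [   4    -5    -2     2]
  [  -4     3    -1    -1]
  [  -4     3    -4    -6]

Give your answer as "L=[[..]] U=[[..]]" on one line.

L=[[1,0,0,0],[2,1,0,0],[-2,1,1,0],[-2,1,-2,1]] U=[[2,-2,0,1],[0,-1,-2,0],[0,0,1,1],[0,0,0,-2]]

  r1 -= 2·r0 → [0,-1,-2,0]
  r2 -= -2·r0 → [0,-1,-1,1]
  r3 -= -2·r0 → [0,-1,-4,-4]
  r2 -= 1·r1 → [0,0,1,1]
  r3 -= 1·r1 → [0,0,-2,-4]
  r3 -= -2·r2 → [0,0,0,-2]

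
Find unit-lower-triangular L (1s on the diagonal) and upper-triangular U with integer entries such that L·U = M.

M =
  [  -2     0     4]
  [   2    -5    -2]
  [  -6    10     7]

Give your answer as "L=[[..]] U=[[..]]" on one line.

  R1 -= -1·R0 → [0,-5,2]
  R2 -= 3·R0 → [0,10,-5]
  R2 -= -2·R1 → [0,0,-1]

L=[[1,0,0],[-1,1,0],[3,-2,1]] U=[[-2,0,4],[0,-5,2],[0,0,-1]]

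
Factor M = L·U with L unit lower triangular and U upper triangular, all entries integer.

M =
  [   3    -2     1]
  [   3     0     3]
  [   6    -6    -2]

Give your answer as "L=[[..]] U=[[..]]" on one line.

  r1 -= 1·r0 → [0,2,2]
  r2 -= 2·r0 → [0,-2,-4]
  r2 -= -1·r1 → [0,0,-2]

L=[[1,0,0],[1,1,0],[2,-1,1]] U=[[3,-2,1],[0,2,2],[0,0,-2]]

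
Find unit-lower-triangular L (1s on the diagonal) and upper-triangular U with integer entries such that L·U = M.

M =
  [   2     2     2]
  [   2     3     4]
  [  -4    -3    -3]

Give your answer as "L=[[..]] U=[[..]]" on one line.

L=[[1,0,0],[1,1,0],[-2,1,1]] U=[[2,2,2],[0,1,2],[0,0,-1]]

  row1 -= 1·row0 → [0,1,2]
  row2 -= -2·row0 → [0,1,1]
  row2 -= 1·row1 → [0,0,-1]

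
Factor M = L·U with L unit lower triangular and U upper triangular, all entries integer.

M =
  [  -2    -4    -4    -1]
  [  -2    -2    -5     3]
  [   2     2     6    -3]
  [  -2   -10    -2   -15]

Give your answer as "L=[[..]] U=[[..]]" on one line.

  row1 -= 1·row0 → [0,2,-1,4]
  row2 -= -1·row0 → [0,-2,2,-4]
  row3 -= 1·row0 → [0,-6,2,-14]
  row2 -= -1·row1 → [0,0,1,0]
  row3 -= -3·row1 → [0,0,-1,-2]
  row3 -= -1·row2 → [0,0,0,-2]

L=[[1,0,0,0],[1,1,0,0],[-1,-1,1,0],[1,-3,-1,1]] U=[[-2,-4,-4,-1],[0,2,-1,4],[0,0,1,0],[0,0,0,-2]]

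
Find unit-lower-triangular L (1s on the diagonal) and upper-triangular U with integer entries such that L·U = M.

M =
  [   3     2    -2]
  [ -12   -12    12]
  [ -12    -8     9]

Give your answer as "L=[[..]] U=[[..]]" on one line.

  r1 -= -4·r0 → [0,-4,4]
  r2 -= -4·r0 → [0,0,1]
  r2 -= 0·r1 → [0,0,1]

L=[[1,0,0],[-4,1,0],[-4,0,1]] U=[[3,2,-2],[0,-4,4],[0,0,1]]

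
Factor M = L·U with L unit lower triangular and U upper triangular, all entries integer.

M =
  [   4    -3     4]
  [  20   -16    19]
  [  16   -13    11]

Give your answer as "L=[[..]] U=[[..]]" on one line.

L=[[1,0,0],[5,1,0],[4,1,1]] U=[[4,-3,4],[0,-1,-1],[0,0,-4]]

  r1 -= 5·r0 → [0,-1,-1]
  r2 -= 4·r0 → [0,-1,-5]
  r2 -= 1·r1 → [0,0,-4]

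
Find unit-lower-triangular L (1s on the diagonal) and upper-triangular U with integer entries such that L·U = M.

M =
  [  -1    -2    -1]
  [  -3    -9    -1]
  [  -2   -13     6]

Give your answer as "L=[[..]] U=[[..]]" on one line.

  row1 -= 3·row0 → [0,-3,2]
  row2 -= 2·row0 → [0,-9,8]
  row2 -= 3·row1 → [0,0,2]

L=[[1,0,0],[3,1,0],[2,3,1]] U=[[-1,-2,-1],[0,-3,2],[0,0,2]]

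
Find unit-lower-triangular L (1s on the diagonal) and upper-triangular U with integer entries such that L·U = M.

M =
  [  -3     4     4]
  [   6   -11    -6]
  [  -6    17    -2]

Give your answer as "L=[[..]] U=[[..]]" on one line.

  row1 -= -2·row0 → [0,-3,2]
  row2 -= 2·row0 → [0,9,-10]
  row2 -= -3·row1 → [0,0,-4]

L=[[1,0,0],[-2,1,0],[2,-3,1]] U=[[-3,4,4],[0,-3,2],[0,0,-4]]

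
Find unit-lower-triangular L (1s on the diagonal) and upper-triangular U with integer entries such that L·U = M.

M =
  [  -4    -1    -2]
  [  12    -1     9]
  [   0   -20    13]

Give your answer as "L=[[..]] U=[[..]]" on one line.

L=[[1,0,0],[-3,1,0],[0,5,1]] U=[[-4,-1,-2],[0,-4,3],[0,0,-2]]

  row1 -= -3·row0 → [0,-4,3]
  row2 -= 0·row0 → [0,-20,13]
  row2 -= 5·row1 → [0,0,-2]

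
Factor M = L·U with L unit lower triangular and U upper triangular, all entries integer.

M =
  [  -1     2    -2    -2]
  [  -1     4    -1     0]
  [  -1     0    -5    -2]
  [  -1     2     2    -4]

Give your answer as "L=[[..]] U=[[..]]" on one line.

L=[[1,0,0,0],[1,1,0,0],[1,-1,1,0],[1,0,-2,1]] U=[[-1,2,-2,-2],[0,2,1,2],[0,0,-2,2],[0,0,0,2]]

  R1 -= 1·R0 → [0,2,1,2]
  R2 -= 1·R0 → [0,-2,-3,0]
  R3 -= 1·R0 → [0,0,4,-2]
  R2 -= -1·R1 → [0,0,-2,2]
  R3 -= 0·R1 → [0,0,4,-2]
  R3 -= -2·R2 → [0,0,0,2]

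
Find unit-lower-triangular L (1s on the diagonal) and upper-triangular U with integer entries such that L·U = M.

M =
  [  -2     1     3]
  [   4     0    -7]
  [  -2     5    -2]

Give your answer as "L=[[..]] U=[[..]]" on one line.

L=[[1,0,0],[-2,1,0],[1,2,1]] U=[[-2,1,3],[0,2,-1],[0,0,-3]]

  r1 -= -2·r0 → [0,2,-1]
  r2 -= 1·r0 → [0,4,-5]
  r2 -= 2·r1 → [0,0,-3]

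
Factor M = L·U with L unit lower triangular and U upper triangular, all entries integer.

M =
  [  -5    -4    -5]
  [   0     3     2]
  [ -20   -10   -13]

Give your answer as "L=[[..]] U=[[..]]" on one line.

L=[[1,0,0],[0,1,0],[4,2,1]] U=[[-5,-4,-5],[0,3,2],[0,0,3]]

  R1 -= 0·R0 → [0,3,2]
  R2 -= 4·R0 → [0,6,7]
  R2 -= 2·R1 → [0,0,3]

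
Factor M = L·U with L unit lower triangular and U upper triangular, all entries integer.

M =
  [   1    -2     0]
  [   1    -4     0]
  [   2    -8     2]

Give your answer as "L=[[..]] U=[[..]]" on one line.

  R1 -= 1·R0 → [0,-2,0]
  R2 -= 2·R0 → [0,-4,2]
  R2 -= 2·R1 → [0,0,2]

L=[[1,0,0],[1,1,0],[2,2,1]] U=[[1,-2,0],[0,-2,0],[0,0,2]]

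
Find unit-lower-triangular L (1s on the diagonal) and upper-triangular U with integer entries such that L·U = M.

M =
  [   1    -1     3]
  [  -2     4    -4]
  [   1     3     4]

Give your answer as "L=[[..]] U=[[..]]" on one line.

  row1 -= -2·row0 → [0,2,2]
  row2 -= 1·row0 → [0,4,1]
  row2 -= 2·row1 → [0,0,-3]

L=[[1,0,0],[-2,1,0],[1,2,1]] U=[[1,-1,3],[0,2,2],[0,0,-3]]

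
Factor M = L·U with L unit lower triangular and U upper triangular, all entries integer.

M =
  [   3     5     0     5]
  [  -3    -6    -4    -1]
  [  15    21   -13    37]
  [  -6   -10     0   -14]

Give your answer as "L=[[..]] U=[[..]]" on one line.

  r1 -= -1·r0 → [0,-1,-4,4]
  r2 -= 5·r0 → [0,-4,-13,12]
  r3 -= -2·r0 → [0,0,0,-4]
  r2 -= 4·r1 → [0,0,3,-4]
  r3 -= 0·r1 → [0,0,0,-4]
  r3 -= 0·r2 → [0,0,0,-4]

L=[[1,0,0,0],[-1,1,0,0],[5,4,1,0],[-2,0,0,1]] U=[[3,5,0,5],[0,-1,-4,4],[0,0,3,-4],[0,0,0,-4]]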